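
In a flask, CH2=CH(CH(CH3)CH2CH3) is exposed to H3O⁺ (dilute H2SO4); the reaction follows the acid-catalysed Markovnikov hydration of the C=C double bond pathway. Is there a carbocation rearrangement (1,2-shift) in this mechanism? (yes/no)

The first-formed carbocation is secondary.
The adjacent sec-butyl carbon already bears 2 other carbon substituents and has a hydrogen to migrate; after a 1,2-hydride shift from that carbon the positive charge sits on a tertiary centre.
Tertiary is more stable than secondary, so the shift occurs.

yes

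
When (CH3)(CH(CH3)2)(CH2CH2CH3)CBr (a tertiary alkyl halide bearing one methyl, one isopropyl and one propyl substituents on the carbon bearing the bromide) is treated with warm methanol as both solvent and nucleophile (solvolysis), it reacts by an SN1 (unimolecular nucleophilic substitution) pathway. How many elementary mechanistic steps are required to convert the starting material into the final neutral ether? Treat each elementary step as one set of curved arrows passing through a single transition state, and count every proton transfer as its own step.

3

Step 1: Rate-determining heterolysis of the C–Br bond gives Br⁻ and a tertiary carbocation.
(No 1,2-shift: no single shift to an adjacent carbon would give a more stable cation.)
Step 2: Nucleophilic capture: the oxygen of CH3OH bonds to the cationic carbon, producing an oxonium-ion intermediate.
Step 3: A second solvent molecule removes the proton on oxygen, giving the neutral ether product.
Total: 3 elementary steps.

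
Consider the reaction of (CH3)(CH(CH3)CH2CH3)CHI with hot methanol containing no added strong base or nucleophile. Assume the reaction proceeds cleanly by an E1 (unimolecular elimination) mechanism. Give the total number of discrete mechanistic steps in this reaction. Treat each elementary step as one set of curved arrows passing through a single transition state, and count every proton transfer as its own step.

3

Step 1: Rate-determining heterolysis of the C–I bond gives I⁻ and a secondary carbocation.
Step 2: A hydride (H with its bonding pair) migrates from the adjacent sec-butyl carbon to the cationic centre — a 1,2-hydride shift — upgrading the secondary cation to a tertiary one.
Step 3: A methanol molecule (solvent) deprotonates a β-carbon; as the C–H bond breaks, those electrons form the new alkene π bond.
Total: 3 elementary steps.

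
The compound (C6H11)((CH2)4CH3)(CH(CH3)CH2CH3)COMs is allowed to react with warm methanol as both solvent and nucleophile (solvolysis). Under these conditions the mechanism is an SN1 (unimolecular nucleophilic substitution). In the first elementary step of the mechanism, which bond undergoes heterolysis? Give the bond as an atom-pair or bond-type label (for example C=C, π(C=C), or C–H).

Step 1: Unassisted departure of MsO⁻ (taking the C–O bonding pair) generates a tertiary carbocation.
The bond broken in this step is the C–O bond.

C–O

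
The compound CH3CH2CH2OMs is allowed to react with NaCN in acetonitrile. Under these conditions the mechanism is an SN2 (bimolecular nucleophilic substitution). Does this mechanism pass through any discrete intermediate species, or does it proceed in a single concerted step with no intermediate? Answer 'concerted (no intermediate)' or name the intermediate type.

CN⁻ attacks the back face of the α-carbon while MsO⁻ departs with the C–O bonding pair — a single concerted displacement through a pentacoordinate transition state.
All bond changes occur in one transition state; no discrete intermediate is formed.

concerted (no intermediate)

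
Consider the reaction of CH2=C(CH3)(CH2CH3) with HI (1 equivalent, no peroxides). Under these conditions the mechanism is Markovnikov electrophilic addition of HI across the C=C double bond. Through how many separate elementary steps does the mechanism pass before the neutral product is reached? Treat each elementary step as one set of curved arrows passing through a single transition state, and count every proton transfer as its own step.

Step 1: The π electrons of the C=C bond attack a proton of HI; Markovnikov addition places the new C–H on the less-substituted alkene carbon, so the positive charge ends up on the more-substituted carbon — a tertiary carbocation. The H–I bond breaks heterolytically, releasing I⁻.
(No 1,2-shift: no single shift to an adjacent carbon would give a more stable cation.)
Step 2: The I⁻ anion donates a lone pair to the carbocation, forming the new C–I σ-bond and giving the neutral alkyl halide.
Total: 2 elementary steps.

2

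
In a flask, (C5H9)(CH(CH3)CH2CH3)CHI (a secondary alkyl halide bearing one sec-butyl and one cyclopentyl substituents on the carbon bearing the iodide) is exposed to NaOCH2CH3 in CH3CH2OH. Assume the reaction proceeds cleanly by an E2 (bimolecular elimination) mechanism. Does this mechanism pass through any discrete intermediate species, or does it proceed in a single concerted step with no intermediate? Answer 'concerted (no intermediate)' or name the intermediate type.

concerted (no intermediate)

The strong base CH3CH2O⁻ removes a β-hydrogen; in the same concerted event the electrons of the breaking C–H bond form the new π(C=C) bond and the C–I σ-bond breaks, expelling I⁻. Anti-periplanar geometry; one transition state.
All bond changes occur in one transition state; no discrete intermediate is formed.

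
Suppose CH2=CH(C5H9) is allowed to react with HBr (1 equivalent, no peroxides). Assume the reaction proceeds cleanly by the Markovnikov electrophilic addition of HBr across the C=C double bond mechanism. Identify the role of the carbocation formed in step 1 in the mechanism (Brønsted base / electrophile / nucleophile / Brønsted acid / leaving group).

electrophile

Step 3: The Br⁻ anion donates a lone pair to the carbocation, forming the new C–Br σ-bond and giving the neutral alkyl halide.
The carbocation formed in step 1 accepts an electron pair into an empty or π* orbital — it is the electrophile.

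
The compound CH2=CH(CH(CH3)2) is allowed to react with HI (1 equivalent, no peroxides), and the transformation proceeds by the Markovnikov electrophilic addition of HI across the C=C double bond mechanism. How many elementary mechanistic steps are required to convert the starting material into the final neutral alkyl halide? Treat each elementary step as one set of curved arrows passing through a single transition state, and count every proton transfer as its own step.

3

Step 1: The π electrons of the C=C bond attack a proton of HI; Markovnikov addition places the new C–H on the less-substituted alkene carbon, so the positive charge ends up on the more-substituted carbon — a secondary carbocation. The H–I bond breaks heterolytically, releasing I⁻.
Step 2: Carbocation rearrangement: a 1,2-hydride shift from the adjacent isopropyl carbon converts the initially-formed secondary cation into the more stable tertiary cation.
Step 3: I⁻ captures the cation: a lone pair on I⁻ fills the empty p orbital, producing the alkyl halide product.
Total: 3 elementary steps.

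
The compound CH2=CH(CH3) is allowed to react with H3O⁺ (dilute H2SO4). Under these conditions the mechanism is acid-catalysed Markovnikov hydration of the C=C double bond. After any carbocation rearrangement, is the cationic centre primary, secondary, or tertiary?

Step 1: The π electrons of the C=C bond attack a proton of H3O⁺; Markovnikov addition places the new C–H on the less-substituted alkene carbon, so the positive charge ends up on the more-substituted carbon — a secondary carbocation. H2O is released.
No single 1,2-shift to an adjacent carbon would give a more-substituted cation, so no rearrangement occurs.

secondary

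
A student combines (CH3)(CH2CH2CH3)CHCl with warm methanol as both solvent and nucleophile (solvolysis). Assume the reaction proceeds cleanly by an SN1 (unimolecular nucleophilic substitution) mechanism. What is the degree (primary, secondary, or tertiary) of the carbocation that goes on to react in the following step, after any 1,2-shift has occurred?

Step 1: The C–Cl bond breaks with both electrons going to the chloride; Cl⁻ leaves and a secondary carbocation remains.
No single 1,2-shift to an adjacent carbon would give a more-substituted cation, so no rearrangement occurs.

secondary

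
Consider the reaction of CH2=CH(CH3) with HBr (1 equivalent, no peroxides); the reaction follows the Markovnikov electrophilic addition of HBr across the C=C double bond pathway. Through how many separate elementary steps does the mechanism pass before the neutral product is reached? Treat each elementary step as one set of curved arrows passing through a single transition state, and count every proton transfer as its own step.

Step 1: Protonation of the alkene by HBr: the π bond acts as the nucleophile and picks up H⁺, giving the more stable (Markovnikov) secondary carbocation. The H–Br bond breaks heterolytically, releasing Br⁻.
(No 1,2-shift: no single shift to an adjacent carbon would give a more stable cation.)
Step 2: The Br⁻ anion donates a lone pair to the carbocation, forming the new C–Br σ-bond and giving the neutral alkyl halide.
Total: 2 elementary steps.

2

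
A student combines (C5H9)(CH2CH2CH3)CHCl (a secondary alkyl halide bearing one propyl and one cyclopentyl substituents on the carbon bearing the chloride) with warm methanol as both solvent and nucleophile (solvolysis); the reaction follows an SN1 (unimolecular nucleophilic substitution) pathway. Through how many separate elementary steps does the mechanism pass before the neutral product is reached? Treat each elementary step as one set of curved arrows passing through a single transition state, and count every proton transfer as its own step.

Step 1: Unassisted departure of Cl⁻ (taking the C–Cl bonding pair) generates a secondary carbocation.
Step 2: A 1,2-hydride shift from the adjacent cyclopentyl carbon moves the positive charge from the secondary centre to an adjacent carbon, generating a more stable tertiary carbocation.
Step 3: Nucleophilic capture: the oxygen of CH3OH bonds to the cationic carbon, producing an oxonium-ion intermediate.
Step 4: Proton transfer from the O–H of the oxonium ion to a solvent molecule delivers the neutral ether.
Total: 4 elementary steps.

4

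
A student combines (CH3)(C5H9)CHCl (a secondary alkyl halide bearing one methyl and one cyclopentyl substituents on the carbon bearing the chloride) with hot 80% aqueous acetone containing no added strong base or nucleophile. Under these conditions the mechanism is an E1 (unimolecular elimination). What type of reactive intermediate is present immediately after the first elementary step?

Step 1: The C–Cl bond breaks with both electrons going to the chloride; Cl⁻ leaves and a secondary carbocation remains.
After step 1 the species present is a secondary carbocation.

secondary carbocation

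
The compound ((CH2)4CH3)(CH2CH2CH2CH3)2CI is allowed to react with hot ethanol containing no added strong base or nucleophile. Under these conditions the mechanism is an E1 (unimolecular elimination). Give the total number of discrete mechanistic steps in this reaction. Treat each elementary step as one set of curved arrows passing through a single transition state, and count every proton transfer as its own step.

Step 1: The C–I bond breaks with both electrons going to the iodide; I⁻ leaves and a tertiary carbocation remains.
(No 1,2-shift: no single shift to an adjacent carbon would give a more stable cation.)
Step 2: A weak base (an ethanol molecule from the solvent) removes a proton from a carbon adjacent to the cationic centre; the electrons of that C–H bond become the new π(C=C) bond, giving the alkene.
Total: 2 elementary steps.

2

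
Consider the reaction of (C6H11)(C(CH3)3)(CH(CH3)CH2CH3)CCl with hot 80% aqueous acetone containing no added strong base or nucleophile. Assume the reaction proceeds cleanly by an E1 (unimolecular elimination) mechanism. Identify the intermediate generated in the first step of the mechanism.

tertiary carbocation

Step 1: Ionisation: the C–Cl σ-bond cleaves heterolytically; both bonding electrons depart with Cl⁻, leaving a tertiary carbocation at the α-carbon.
After step 1 the species present is a tertiary carbocation.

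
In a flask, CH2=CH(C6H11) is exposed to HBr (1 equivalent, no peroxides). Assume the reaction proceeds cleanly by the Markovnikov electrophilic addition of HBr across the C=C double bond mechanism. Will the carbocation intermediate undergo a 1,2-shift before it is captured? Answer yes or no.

yes

The first-formed carbocation is secondary.
The adjacent cyclohexyl carbon already bears 2 other carbon substituents and has a hydrogen to migrate; after a 1,2-hydride shift from that carbon the positive charge sits on a tertiary centre.
Tertiary is more stable than secondary, so the shift occurs.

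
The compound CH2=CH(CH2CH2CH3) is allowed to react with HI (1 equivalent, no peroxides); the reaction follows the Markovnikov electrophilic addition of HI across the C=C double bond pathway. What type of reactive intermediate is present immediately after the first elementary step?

secondary carbocation

Step 1: Protonation of the alkene by HI: the π bond acts as the nucleophile and picks up H⁺, giving the more stable (Markovnikov) secondary carbocation. The H–I bond breaks heterolytically, releasing I⁻.
After step 1 the species present is a secondary carbocation.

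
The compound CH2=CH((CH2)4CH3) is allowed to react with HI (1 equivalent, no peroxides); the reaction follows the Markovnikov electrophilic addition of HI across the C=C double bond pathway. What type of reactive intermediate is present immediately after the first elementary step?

Step 1: The π electrons of the C=C bond attack a proton of HI; Markovnikov addition places the new C–H on the less-substituted alkene carbon, so the positive charge ends up on the more-substituted carbon — a secondary carbocation. The H–I bond breaks heterolytically, releasing I⁻.
After step 1 the species present is a secondary carbocation.

secondary carbocation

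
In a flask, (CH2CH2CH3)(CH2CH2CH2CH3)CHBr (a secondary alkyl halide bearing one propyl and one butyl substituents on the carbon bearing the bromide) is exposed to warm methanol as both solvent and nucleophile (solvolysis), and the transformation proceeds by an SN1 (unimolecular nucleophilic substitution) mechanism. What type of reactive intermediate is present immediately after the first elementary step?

Step 1: Ionisation: the C–Br σ-bond cleaves heterolytically; both bonding electrons depart with Br⁻, leaving a secondary carbocation at the α-carbon.
After step 1 the species present is a secondary carbocation.

secondary carbocation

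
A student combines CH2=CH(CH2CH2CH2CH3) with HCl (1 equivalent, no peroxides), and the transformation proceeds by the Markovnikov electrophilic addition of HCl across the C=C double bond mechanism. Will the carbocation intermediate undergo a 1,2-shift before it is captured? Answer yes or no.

no

The first-formed carbocation is secondary.
No single 1,2-shift to an adjacent carbon would produce a more-substituted cation than the one already present, so no rearrangement occurs.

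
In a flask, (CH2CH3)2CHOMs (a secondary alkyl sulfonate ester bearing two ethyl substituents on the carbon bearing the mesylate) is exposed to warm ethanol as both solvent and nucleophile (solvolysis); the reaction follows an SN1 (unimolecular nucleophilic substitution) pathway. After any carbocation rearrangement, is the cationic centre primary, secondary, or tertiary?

secondary

Step 1: Ionisation: the C–O σ-bond cleaves heterolytically; both bonding electrons depart with MsO⁻, leaving a secondary carbocation at the α-carbon.
No single 1,2-shift to an adjacent carbon would give a more-substituted cation, so no rearrangement occurs.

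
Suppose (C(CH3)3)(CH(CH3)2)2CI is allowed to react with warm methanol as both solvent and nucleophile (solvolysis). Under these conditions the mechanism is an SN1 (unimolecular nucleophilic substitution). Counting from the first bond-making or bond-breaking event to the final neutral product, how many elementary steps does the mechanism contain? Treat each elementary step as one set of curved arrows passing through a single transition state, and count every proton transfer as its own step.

3

Step 1: Rate-determining heterolysis of the C–I bond gives I⁻ and a tertiary carbocation.
(No 1,2-shift: no single shift to an adjacent carbon would give a more stable cation.)
Step 2: CH3OH donates an oxygen lone pair into the empty p orbital of the cation, giving a protonated ether (an oxonium ion).
Step 3: A second solvent molecule removes the proton on oxygen, giving the neutral ether product.
Total: 3 elementary steps.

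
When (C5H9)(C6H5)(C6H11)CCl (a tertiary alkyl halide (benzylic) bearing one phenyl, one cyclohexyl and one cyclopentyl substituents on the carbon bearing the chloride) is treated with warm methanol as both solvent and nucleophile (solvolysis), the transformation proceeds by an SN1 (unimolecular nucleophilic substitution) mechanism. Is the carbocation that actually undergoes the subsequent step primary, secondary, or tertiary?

Step 1: Ionisation: the C–Cl σ-bond cleaves heterolytically; both bonding electrons depart with Cl⁻, leaving a tertiary carbocation at the α-carbon.
No single 1,2-shift to an adjacent carbon would give a more-substituted cation, so no rearrangement occurs.

tertiary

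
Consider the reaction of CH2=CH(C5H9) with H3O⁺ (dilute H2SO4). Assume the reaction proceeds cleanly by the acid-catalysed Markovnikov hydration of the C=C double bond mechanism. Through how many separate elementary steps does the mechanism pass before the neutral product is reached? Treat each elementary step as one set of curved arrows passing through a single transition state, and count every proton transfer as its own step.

Step 1: The π electrons of the C=C bond attack a proton of H3O⁺; Markovnikov addition places the new C–H on the less-substituted alkene carbon, so the positive charge ends up on the more-substituted carbon — a secondary carbocation. H2O is released.
Step 2: A hydride (H with its bonding pair) migrates from the adjacent cyclopentyl carbon to the cationic centre — a 1,2-hydride shift — upgrading the secondary cation to a tertiary one.
Step 3: Nucleophilic capture of the cation by H2O produces the protonated alcohol (an oxonium ion).
Step 4: Deprotonation of the oxonium ion by a water molecule delivers the neutral alcohol and regenerates the acid catalyst.
Total: 4 elementary steps.

4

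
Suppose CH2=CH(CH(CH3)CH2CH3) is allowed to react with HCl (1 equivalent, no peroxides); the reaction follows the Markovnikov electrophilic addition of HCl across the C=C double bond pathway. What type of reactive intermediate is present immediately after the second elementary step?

tertiary carbocation

Step 1: Electrophilic addition begins with the π(C=C) electrons forming a bond to the proton of HCl. Following Markovnikov's rule, the resulting cation is secondary. The H–Cl bond breaks heterolytically, releasing Cl⁻.
Step 2: A hydride (H with its bonding pair) migrates from the adjacent sec-butyl carbon to the cationic centre — a 1,2-hydride shift — upgrading the secondary cation to a tertiary one.
After step 2 the species present is a tertiary carbocation.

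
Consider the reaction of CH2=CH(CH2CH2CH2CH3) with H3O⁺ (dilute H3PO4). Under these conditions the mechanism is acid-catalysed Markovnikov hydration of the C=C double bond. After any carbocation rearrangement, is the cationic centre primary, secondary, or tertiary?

secondary

Step 1: Electrophilic addition begins with the π(C=C) electrons forming a bond to the proton of H3O⁺. Following Markovnikov's rule, the resulting cation is secondary. H2O is released.
No single 1,2-shift to an adjacent carbon would give a more-substituted cation, so no rearrangement occurs.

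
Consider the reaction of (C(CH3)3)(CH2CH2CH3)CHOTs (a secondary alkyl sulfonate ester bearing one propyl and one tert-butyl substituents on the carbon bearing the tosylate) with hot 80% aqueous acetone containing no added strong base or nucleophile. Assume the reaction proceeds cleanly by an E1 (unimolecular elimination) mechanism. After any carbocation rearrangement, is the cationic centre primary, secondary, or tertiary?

Step 1: Unassisted departure of TsO⁻ (taking the C–O bonding pair) generates a secondary carbocation.
Step 2: A 1,2-methyl shift from the adjacent tert-butyl carbon moves the positive charge from the secondary centre to an adjacent carbon, generating a more stable tertiary carbocation.
The cation rearranges from secondary to tertiary via a 1,2-methyl shift from the adjacent tert-butyl carbon; the tertiary cation is what reacts next.

tertiary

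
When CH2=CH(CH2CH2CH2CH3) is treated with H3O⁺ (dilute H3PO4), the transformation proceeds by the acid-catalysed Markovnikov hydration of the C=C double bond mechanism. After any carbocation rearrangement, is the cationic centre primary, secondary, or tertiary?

Step 1: The π electrons of the C=C bond attack a proton of H3O⁺; Markovnikov addition places the new C–H on the less-substituted alkene carbon, so the positive charge ends up on the more-substituted carbon — a secondary carbocation. H2O is released.
No single 1,2-shift to an adjacent carbon would give a more-substituted cation, so no rearrangement occurs.

secondary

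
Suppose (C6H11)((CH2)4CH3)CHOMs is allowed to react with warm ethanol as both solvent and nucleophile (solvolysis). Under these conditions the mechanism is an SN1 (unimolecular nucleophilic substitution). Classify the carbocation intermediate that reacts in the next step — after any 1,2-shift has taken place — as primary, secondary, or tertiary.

Step 1: Rate-determining heterolysis of the C–O bond gives MsO⁻ and a secondary carbocation.
Step 2: Carbocation rearrangement: a 1,2-hydride shift from the adjacent cyclohexyl carbon converts the initially-formed secondary cation into the more stable tertiary cation.
The cation rearranges from secondary to tertiary via a 1,2-hydride shift from the adjacent cyclohexyl carbon; the tertiary cation is what reacts next.

tertiary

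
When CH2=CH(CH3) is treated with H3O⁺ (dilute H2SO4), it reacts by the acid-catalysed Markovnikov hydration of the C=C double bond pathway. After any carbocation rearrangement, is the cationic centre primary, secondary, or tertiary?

Step 1: Protonation of the alkene by H3O⁺: the π bond acts as the nucleophile and picks up H⁺, giving the more stable (Markovnikov) secondary carbocation. H2O is released.
No single 1,2-shift to an adjacent carbon would give a more-substituted cation, so no rearrangement occurs.

secondary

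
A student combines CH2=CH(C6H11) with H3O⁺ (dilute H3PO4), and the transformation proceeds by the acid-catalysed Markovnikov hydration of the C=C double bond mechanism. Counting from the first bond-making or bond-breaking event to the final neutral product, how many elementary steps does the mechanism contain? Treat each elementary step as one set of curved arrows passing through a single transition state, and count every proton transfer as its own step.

4

Step 1: The π electrons of the C=C bond attack a proton of H3O⁺; Markovnikov addition places the new C–H on the less-substituted alkene carbon, so the positive charge ends up on the more-substituted carbon — a secondary carbocation. H2O is released.
Step 2: A hydride (H with its bonding pair) migrates from the adjacent cyclohexyl carbon to the cationic centre — a 1,2-hydride shift — upgrading the secondary cation to a tertiary one.
Step 3: Water acts as the nucleophile: an oxygen lone pair bonds to the cationic carbon, giving an oxonium-ion intermediate.
Step 4: Deprotonation of the oxonium ion by a water molecule delivers the neutral alcohol and regenerates the acid catalyst.
Total: 4 elementary steps.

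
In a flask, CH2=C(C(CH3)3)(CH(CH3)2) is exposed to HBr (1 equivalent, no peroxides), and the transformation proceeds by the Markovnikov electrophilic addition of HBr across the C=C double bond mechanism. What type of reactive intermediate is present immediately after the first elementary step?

Step 1: Electrophilic addition begins with the π(C=C) electrons forming a bond to the proton of HBr. Following Markovnikov's rule, the resulting cation is tertiary. The H–Br bond breaks heterolytically, releasing Br⁻.
After step 1 the species present is a tertiary carbocation.

tertiary carbocation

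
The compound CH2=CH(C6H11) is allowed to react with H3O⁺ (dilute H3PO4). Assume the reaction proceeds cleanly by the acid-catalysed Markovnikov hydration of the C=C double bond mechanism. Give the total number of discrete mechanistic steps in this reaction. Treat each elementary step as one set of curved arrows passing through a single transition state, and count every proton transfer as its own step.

4

Step 1: The π electrons of the C=C bond attack a proton of H3O⁺; Markovnikov addition places the new C–H on the less-substituted alkene carbon, so the positive charge ends up on the more-substituted carbon — a secondary carbocation. H2O is released.
Step 2: A hydride (H with its bonding pair) migrates from the adjacent cyclohexyl carbon to the cationic centre — a 1,2-hydride shift — upgrading the secondary cation to a tertiary one.
Step 3: A lone pair on the oxygen of H2O attacks the carbocation, forming a C–O bond and an oxonium ion (a protonated alcohol).
Step 4: Deprotonation of the oxonium ion by a water molecule delivers the neutral alcohol and regenerates the acid catalyst.
Total: 4 elementary steps.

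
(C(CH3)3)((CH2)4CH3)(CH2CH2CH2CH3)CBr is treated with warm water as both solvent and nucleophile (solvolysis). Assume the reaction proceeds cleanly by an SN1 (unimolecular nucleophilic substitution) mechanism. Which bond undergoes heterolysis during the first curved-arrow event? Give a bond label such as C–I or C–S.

C–Br

Step 1: Unassisted departure of Br⁻ (taking the C–Br bonding pair) generates a tertiary carbocation.
The bond broken in this step is the C–Br bond.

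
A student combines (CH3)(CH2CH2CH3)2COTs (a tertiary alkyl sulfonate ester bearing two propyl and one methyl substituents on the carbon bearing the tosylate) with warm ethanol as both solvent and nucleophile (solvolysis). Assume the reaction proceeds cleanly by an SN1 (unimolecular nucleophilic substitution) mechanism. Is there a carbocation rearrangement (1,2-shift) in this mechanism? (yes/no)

no

The first-formed carbocation is tertiary.
No single 1,2-shift to an adjacent carbon would produce a more-substituted cation than the one already present, so no rearrangement occurs.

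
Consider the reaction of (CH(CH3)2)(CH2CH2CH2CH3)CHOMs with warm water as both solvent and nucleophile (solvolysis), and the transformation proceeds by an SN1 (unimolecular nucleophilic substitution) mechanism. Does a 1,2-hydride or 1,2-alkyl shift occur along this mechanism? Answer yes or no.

The first-formed carbocation is secondary.
The adjacent isopropyl carbon already bears 2 other carbon substituents and has a hydrogen to migrate; after a 1,2-hydride shift from that carbon the positive charge sits on a tertiary centre.
Tertiary is more stable than secondary, so the shift occurs.

yes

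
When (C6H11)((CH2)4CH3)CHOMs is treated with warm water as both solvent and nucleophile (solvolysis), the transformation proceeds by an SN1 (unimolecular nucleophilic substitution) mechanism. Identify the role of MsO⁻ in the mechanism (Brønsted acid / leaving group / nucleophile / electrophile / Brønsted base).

leaving group

Step 1: Unassisted departure of MsO⁻ (taking the C–O bonding pair) generates a secondary carbocation.
MsO⁻ departs with both electrons of the breaking σ-bond — that is the definition of a leaving group.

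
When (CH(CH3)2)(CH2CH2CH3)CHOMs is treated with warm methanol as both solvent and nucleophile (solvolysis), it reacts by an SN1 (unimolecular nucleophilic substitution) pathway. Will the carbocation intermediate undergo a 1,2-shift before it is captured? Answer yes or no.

The first-formed carbocation is secondary.
The adjacent isopropyl carbon already bears 2 other carbon substituents and has a hydrogen to migrate; after a 1,2-hydride shift from that carbon the positive charge sits on a tertiary centre.
Tertiary is more stable than secondary, so the shift occurs.

yes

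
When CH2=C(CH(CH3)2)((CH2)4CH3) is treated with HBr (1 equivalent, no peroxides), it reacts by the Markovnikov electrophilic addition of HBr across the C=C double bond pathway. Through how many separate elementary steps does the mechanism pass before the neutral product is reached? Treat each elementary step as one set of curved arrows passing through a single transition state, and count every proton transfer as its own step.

2

Step 1: Electrophilic addition begins with the π(C=C) electrons forming a bond to the proton of HBr. Following Markovnikov's rule, the resulting cation is tertiary. The H–Br bond breaks heterolytically, releasing Br⁻.
(No 1,2-shift: no single shift to an adjacent carbon would give a more stable cation.)
Step 2: Br⁻ captures the cation: a lone pair on Br⁻ fills the empty p orbital, producing the alkyl halide product.
Total: 2 elementary steps.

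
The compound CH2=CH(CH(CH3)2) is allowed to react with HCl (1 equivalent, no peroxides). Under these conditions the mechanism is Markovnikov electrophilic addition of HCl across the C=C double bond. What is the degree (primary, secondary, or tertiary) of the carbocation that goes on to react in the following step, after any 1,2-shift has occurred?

Step 1: The π electrons of the C=C bond attack a proton of HCl; Markovnikov addition places the new C–H on the less-substituted alkene carbon, so the positive charge ends up on the more-substituted carbon — a secondary carbocation. The H–Cl bond breaks heterolytically, releasing Cl⁻.
Step 2: Carbocation rearrangement: a 1,2-hydride shift from the adjacent isopropyl carbon converts the initially-formed secondary cation into the more stable tertiary cation.
The cation rearranges from secondary to tertiary via a 1,2-hydride shift from the adjacent isopropyl carbon; the tertiary cation is what reacts next.

tertiary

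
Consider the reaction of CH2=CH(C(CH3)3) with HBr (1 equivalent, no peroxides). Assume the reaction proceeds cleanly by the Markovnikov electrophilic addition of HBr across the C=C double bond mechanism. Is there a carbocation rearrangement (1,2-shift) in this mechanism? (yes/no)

The first-formed carbocation is secondary.
The adjacent tert-butyl carbon has no hydrogen but bears methyl groups; migration of one methyl with its bonding pair (a 1,2-methyl shift) places the charge on a tertiary centre.
Tertiary is more stable than secondary, so the shift occurs.

yes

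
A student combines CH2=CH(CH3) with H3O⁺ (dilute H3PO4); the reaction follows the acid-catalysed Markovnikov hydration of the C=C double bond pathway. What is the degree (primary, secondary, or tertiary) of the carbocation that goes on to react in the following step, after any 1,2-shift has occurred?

Step 1: Protonation of the alkene by H3O⁺: the π bond acts as the nucleophile and picks up H⁺, giving the more stable (Markovnikov) secondary carbocation. H2O is released.
No single 1,2-shift to an adjacent carbon would give a more-substituted cation, so no rearrangement occurs.

secondary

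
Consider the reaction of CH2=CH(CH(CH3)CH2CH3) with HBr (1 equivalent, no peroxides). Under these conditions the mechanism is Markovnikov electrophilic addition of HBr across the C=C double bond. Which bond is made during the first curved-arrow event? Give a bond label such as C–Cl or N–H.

Step 1: Electrophilic addition begins with the π(C=C) electrons forming a bond to the proton of HBr. Following Markovnikov's rule, the resulting cation is secondary. The H–Br bond breaks heterolytically, releasing Br⁻.
The bond formed in this step is the C–H bond.

C–H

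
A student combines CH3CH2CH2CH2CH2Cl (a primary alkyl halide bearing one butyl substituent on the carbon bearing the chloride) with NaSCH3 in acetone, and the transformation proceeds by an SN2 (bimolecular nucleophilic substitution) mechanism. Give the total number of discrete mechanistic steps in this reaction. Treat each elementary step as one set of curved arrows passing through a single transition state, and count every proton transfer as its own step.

Step 1: Backside attack by CH3S⁻ on the carbon bearing the chloride: the new C–S bond forms as the C–Cl bond breaks, with Walden inversion at carbon.
Total: 1 elementary step.

1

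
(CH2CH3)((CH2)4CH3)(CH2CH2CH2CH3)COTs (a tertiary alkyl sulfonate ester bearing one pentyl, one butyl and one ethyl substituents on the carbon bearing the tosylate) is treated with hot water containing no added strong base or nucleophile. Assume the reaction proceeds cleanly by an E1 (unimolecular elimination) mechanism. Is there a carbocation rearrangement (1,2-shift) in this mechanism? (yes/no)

The first-formed carbocation is tertiary.
No single 1,2-shift to an adjacent carbon would produce a more-substituted cation than the one already present, so no rearrangement occurs.

no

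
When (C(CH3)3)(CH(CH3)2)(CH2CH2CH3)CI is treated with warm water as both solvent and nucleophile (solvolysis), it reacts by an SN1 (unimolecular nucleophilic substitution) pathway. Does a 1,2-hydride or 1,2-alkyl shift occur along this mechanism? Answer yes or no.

no

The first-formed carbocation is tertiary.
No single 1,2-shift to an adjacent carbon would produce a more-substituted cation than the one already present, so no rearrangement occurs.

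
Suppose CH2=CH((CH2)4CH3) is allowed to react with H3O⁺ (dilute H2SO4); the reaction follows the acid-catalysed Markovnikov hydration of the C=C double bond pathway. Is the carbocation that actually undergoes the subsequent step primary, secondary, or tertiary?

secondary

Step 1: Protonation of the alkene by H3O⁺: the π bond acts as the nucleophile and picks up H⁺, giving the more stable (Markovnikov) secondary carbocation. H2O is released.
No single 1,2-shift to an adjacent carbon would give a more-substituted cation, so no rearrangement occurs.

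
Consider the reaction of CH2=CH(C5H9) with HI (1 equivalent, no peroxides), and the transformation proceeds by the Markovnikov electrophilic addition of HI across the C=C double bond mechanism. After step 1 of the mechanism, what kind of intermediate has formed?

Step 1: Electrophilic addition begins with the π(C=C) electrons forming a bond to the proton of HI. Following Markovnikov's rule, the resulting cation is secondary. The H–I bond breaks heterolytically, releasing I⁻.
After step 1 the species present is a secondary carbocation.

secondary carbocation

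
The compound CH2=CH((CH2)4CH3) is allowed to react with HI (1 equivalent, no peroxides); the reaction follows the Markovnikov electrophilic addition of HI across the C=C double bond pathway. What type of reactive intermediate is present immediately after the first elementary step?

secondary carbocation

Step 1: The π electrons of the C=C bond attack a proton of HI; Markovnikov addition places the new C–H on the less-substituted alkene carbon, so the positive charge ends up on the more-substituted carbon — a secondary carbocation. The H–I bond breaks heterolytically, releasing I⁻.
After step 1 the species present is a secondary carbocation.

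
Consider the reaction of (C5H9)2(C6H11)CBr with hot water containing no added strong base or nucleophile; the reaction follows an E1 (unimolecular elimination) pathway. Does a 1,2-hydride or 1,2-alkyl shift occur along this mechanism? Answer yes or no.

no

The first-formed carbocation is tertiary.
No single 1,2-shift to an adjacent carbon would produce a more-substituted cation than the one already present, so no rearrangement occurs.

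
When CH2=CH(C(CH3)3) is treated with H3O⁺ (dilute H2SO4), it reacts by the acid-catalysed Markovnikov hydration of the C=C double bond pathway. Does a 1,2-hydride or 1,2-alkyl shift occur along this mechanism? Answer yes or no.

yes

The first-formed carbocation is secondary.
The adjacent tert-butyl carbon has no hydrogen but bears methyl groups; migration of one methyl with its bonding pair (a 1,2-methyl shift) places the charge on a tertiary centre.
Tertiary is more stable than secondary, so the shift occurs.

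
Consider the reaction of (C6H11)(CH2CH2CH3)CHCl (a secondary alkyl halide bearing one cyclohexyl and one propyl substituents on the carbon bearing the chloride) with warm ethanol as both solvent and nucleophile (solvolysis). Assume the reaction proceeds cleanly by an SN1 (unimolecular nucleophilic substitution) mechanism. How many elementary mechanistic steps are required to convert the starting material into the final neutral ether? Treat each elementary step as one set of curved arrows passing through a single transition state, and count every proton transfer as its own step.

4

Step 1: Ionisation: the C–Cl σ-bond cleaves heterolytically; both bonding electrons depart with Cl⁻, leaving a secondary carbocation at the α-carbon.
Step 2: Carbocation rearrangement: a 1,2-hydride shift from the adjacent cyclohexyl carbon converts the initially-formed secondary cation into the more stable tertiary cation.
Step 3: CH3CH2OH donates an oxygen lone pair into the empty p orbital of the cation, giving a protonated ether (an oxonium ion).
Step 4: Proton transfer from the O–H of the oxonium ion to a solvent molecule delivers the neutral ether.
Total: 4 elementary steps.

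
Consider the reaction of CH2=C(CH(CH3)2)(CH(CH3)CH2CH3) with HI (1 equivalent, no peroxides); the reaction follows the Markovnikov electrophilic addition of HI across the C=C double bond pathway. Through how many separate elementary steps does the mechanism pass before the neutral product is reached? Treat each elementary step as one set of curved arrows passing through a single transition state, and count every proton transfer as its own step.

Step 1: The π electrons of the C=C bond attack a proton of HI; Markovnikov addition places the new C–H on the less-substituted alkene carbon, so the positive charge ends up on the more-substituted carbon — a tertiary carbocation. The H–I bond breaks heterolytically, releasing I⁻.
(No 1,2-shift: no single shift to an adjacent carbon would give a more stable cation.)
Step 2: I⁻ captures the cation: a lone pair on I⁻ fills the empty p orbital, producing the alkyl halide product.
Total: 2 elementary steps.

2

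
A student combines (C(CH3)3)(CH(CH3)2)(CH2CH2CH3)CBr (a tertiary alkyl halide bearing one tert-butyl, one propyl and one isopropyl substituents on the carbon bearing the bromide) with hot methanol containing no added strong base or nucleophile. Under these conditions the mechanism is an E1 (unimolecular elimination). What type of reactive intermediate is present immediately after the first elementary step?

tertiary carbocation

Step 1: Ionisation: the C–Br σ-bond cleaves heterolytically; both bonding electrons depart with Br⁻, leaving a tertiary carbocation at the α-carbon.
After step 1 the species present is a tertiary carbocation.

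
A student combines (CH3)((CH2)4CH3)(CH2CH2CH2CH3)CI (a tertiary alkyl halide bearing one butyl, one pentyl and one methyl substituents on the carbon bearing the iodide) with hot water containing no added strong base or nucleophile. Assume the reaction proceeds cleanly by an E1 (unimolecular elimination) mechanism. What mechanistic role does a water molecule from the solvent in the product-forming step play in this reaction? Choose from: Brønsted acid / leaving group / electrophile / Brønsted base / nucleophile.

Brønsted base

Step 2: A weak base (a water molecule from the solvent) removes a proton from a carbon adjacent to the cationic centre; the electrons of that C–H bond become the new π(C=C) bond, giving the alkene.
A water molecule from the solvent in the product-forming step accepts a proton in a proton-transfer step — a Brønsted base.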